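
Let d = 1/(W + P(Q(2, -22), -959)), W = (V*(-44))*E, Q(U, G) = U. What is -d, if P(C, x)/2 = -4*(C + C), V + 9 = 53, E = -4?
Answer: -1/7712 ≈ -0.00012967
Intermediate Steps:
V = 44 (V = -9 + 53 = 44)
P(C, x) = -16*C (P(C, x) = 2*(-4*(C + C)) = 2*(-8*C) = -16*C)
W = 7744 (W = (44*(-44))*(-4) = -1936*(-4) = 7744)
d = 1/7712 (d = 1/(7744 - 16*2) = 1/(7744 - 32) = 1/7712 ≈ 0.00012967)
-d = -1*1/7712 = -1/7712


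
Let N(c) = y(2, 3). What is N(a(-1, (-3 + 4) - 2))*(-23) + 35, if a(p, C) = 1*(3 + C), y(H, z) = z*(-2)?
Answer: 173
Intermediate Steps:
y(H, z) = -2*z
a(p, C) = 3 + C
N(c) = -6 (N(c) = -2*3 = -6)
N(a(-1, (-3 + 4) - 2))*(-23) + 35 = -6*(-23) + 35 = 138 + 35 = 173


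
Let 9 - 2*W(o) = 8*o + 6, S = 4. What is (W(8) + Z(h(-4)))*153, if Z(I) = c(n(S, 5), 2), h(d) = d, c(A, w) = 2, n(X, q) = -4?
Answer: -8721/2 ≈ -4360.5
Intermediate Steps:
W(o) = 3/2 - 4*o (W(o) = 9/2 - (8*o + 6)/2 = 9/2 - (6 + 8*o)/2 = 9/2 + (-3 - 4*o) = 3/2 - 4*o)
Z(I) = 2
(W(8) + Z(h(-4)))*153 = ((3/2 - 4*8) + 2)*153 = ((3/2 - 32) + 2)*153 = (-61/2 + 2)*153 = -57/2*153 = -8721/2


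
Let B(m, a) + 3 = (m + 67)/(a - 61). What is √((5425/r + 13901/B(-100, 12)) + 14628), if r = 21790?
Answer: √133488487199913/124203 ≈ 93.023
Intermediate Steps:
B(m, a) = -3 + (67 + m)/(-61 + a) (B(m, a) = -3 + (m + 67)/(a - 61) = -3 + (67 + m)/(-61 + a))
√((5425/r + 13901/B(-100, 12)) + 14628) = √((5425/21790 + 13901/(((250 - 100 - 3*12)/(-61 + 12)))) + 14628) = √((5425*(1/21790) + 13901/(((250 - 100 - 36)/(-49)))) + 14628) = √((1085/4358 + 13901/((-1/49*114))) + 14628) = √((1085/4358 + 13901/(-114/49)) + 14628) = √((1085/4358 + 13901*(-49/114)) + 14628) = √((1085/4358 - 681149/114) + 14628) = √(-742080913/124203 + 14628) = √(1074760571/124203) = √133488487199913/124203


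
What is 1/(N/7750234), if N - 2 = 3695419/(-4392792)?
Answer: 34045165913328/5090165 ≈ 6.6884e+6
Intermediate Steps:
N = 5090165/4392792 (N = 2 + 3695419/(-4392792) = 2 + 3695419*(-1/4392792) = 2 - 3695419/4392792 = 5090165/4392792 ≈ 1.1588)
1/(N/7750234) = 1/((5090165/4392792)/7750234) = 1/((5090165/4392792)*(1/7750234)) = 1/(5090165/34045165913328) = 34045165913328/5090165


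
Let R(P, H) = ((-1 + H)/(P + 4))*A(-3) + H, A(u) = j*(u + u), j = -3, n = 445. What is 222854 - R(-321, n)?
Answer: 70511645/317 ≈ 2.2243e+5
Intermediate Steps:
A(u) = -6*u (A(u) = -3*(u + u) = -6*u)
R(P, H) = H + 18*(-1 + H)/(4 + P) (R(P, H) = ((-1 + H)/(P + 4))*(-6*(-3)) + H = ((-1 + H)/(4 + P))*18 + H = 18*(-1 + H)/(4 + P) + H = H + 18*(-1 + H)/(4 + P))
222854 - R(-321, n) = 222854 - (-18 + 22*445 + 445*(-321))/(4 - 321) = 222854 - (-18 + 9790 - 142845)/(-317) = 222854 - (-1)*(-133073)/317 = 222854 - 1*133073/317 = 222854 - 133073/317 = 70511645/317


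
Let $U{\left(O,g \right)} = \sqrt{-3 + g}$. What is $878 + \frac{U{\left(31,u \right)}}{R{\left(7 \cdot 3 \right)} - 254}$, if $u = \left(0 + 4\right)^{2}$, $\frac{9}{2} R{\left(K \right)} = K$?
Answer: $878 - \frac{3 \sqrt{13}}{748} \approx 877.99$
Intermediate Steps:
$R{\left(K \right)} = \frac{2 K}{9}$
$u = 16$ ($u = 4^{2} = 16$)
$878 + \frac{U{\left(31,u \right)}}{R{\left(7 \cdot 3 \right)} - 254} = 878 + \frac{\sqrt{-3 + 16}}{\frac{2 \cdot 7 \cdot 3}{9} - 254} = 878 + \frac{\sqrt{13}}{\frac{2}{9} \cdot 21 - 254} = 878 + \frac{\sqrt{13}}{\frac{14}{3} - 254} = 878 + \frac{\sqrt{13}}{- \frac{748}{3}} = 878 + \sqrt{13} \left(- \frac{3}{748}\right) = 878 - \frac{3 \sqrt{13}}{748}$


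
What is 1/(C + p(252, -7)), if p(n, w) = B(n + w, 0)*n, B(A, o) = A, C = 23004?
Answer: 1/84744 ≈ 1.1800e-5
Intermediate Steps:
p(n, w) = n*(n + w) (p(n, w) = (n + w)*n = n*(n + w))
1/(C + p(252, -7)) = 1/(23004 + 252*(252 - 7)) = 1/(23004 + 252*245) = 1/(23004 + 61740) = 1/84744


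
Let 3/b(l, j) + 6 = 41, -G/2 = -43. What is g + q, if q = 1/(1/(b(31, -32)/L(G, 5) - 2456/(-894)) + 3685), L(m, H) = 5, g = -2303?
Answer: -1835321075689/796926310 ≈ -2303.0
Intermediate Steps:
G = 86 (G = -2*(-43) = 86)
b(l, j) = 3/35 (b(l, j) = 3/(-6 + 41) = 3/35)
q = 216241/796926310 (q = 1/(1/((3/35)/5 - 2456/(-894)) + 3685) = 1/(1/((3/35)*(⅕) - 2456*(-1/894)) + 3685) = 1/(1/(3/175 + 1228/447) + 3685) = 1/(1/(216241/78225) + 3685) = 1/(78225/216241 + 3685) = 1/(796926310/216241) = 216241/796926310 ≈ 0.00027134)
g + q = -2303 + 216241/796926310 = -1835321075689/796926310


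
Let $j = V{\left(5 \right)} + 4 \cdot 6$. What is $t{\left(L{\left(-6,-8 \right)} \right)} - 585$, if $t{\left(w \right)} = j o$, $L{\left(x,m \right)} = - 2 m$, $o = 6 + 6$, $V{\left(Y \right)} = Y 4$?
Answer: $-57$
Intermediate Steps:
$V{\left(Y \right)} = 4 Y$
$j = 44$ ($j = 4 \cdot 5 + 4 \cdot 6 = 20 + 24 = 44$)
$o = 12$
$t{\left(w \right)} = 528$ ($t{\left(w \right)} = 44 \cdot 12 = 528$)
$t{\left(L{\left(-6,-8 \right)} \right)} - 585 = 528 - 585 = -57$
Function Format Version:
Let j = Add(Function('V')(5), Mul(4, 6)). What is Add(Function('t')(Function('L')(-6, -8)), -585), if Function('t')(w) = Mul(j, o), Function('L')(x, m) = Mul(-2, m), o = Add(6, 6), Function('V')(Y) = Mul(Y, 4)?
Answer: -57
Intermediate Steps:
Function('V')(Y) = Mul(4, Y)
j = 44 (j = Add(Mul(4, 5), Mul(4, 6)) = Add(20, 24) = 44)
o = 12
Function('t')(w) = 528 (Function('t')(w) = Mul(44, 12) = 528)
Add(Function('t')(Function('L')(-6, -8)), -585) = Add(528, -585) = -57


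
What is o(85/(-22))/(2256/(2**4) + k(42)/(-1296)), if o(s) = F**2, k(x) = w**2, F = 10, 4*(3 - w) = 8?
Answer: 25920/36547 ≈ 0.70922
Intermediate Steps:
w = 1 (w = 3 - 1/4*8 = 3 - 2 = 1)
k(x) = 1 (k(x) = 1**2 = 1)
o(s) = 100 (o(s) = 10**2 = 100)
o(85/(-22))/(2256/(2**4) + k(42)/(-1296)) = 100/(2256/(2**4) + 1/(-1296)) = 100/(2256/16 + 1*(-1/1296)) = 100/(2256*(1/16) - 1/1296) = 100/(141 - 1/1296) = 100/(182735/1296) = 100*(1296/182735) = 25920/36547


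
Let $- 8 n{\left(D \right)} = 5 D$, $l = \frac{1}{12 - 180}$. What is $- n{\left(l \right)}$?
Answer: $- \frac{5}{1344} \approx -0.0037202$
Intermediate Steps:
$l = - \frac{1}{168}$ ($l = \frac{1}{-168} = - \frac{1}{168} \approx -0.0059524$)
$n{\left(D \right)} = - \frac{5 D}{8}$
$- n{\left(l \right)} = - \frac{\left(-5\right) \left(-1\right)}{8 \cdot 168} = \left(-1\right) \frac{5}{1344} = - \frac{5}{1344}$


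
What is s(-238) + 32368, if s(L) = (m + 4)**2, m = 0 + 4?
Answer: 32432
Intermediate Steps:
m = 4
s(L) = 64 (s(L) = (4 + 4)**2 = 8**2 = 64)
s(-238) + 32368 = 64 + 32368 = 32432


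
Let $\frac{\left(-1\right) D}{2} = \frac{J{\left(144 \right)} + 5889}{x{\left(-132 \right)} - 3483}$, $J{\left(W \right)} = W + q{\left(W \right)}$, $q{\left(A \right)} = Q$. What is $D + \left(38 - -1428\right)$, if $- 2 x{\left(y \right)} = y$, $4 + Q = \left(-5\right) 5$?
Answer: $\frac{5021330}{3417} \approx 1469.5$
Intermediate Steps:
$Q = -29$ ($Q = -4 - 25 = -29$)
$q{\left(A \right)} = -29$
$x{\left(y \right)} = - \frac{y}{2}$
$J{\left(W \right)} = -29 + W$ ($J{\left(W \right)} = W - 29 = -29 + W$)
$D = \frac{12008}{3417}$ ($D = - 2 \frac{\left(-29 + 144\right) + 5889}{\left(- \frac{1}{2}\right) \left(-132\right) - 3483} = - 2 \frac{115 + 5889}{66 - 3483} = - 2 \frac{6004}{-3417} = - 2 \cdot 6004 \left(- \frac{1}{3417}\right) = \left(-2\right) \left(- \frac{6004}{3417}\right) = \frac{12008}{3417} \approx 3.5142$)
$D + \left(38 - -1428\right) = \frac{12008}{3417} + \left(38 - -1428\right) = \frac{12008}{3417} + \left(38 + 1428\right) = \frac{12008}{3417} + 1466 = \frac{5021330}{3417}$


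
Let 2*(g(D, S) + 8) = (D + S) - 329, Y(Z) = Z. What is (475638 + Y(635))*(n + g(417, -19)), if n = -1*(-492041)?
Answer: 468716928855/2 ≈ 2.3436e+11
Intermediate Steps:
n = 492041
g(D, S) = -345/2 + D/2 + S/2 (g(D, S) = -8 + ((D + S) - 329)/2 = -8 + (-329 + D + S)/2 = -8 + (-329/2 + D/2 + S/2) = -345/2 + D/2 + S/2)
(475638 + Y(635))*(n + g(417, -19)) = (475638 + 635)*(492041 + (-345/2 + (½)*417 + (½)*(-19))) = 476273*(492041 + (-345/2 + 417/2 - 19/2)) = 476273*(492041 + 53/2) = 476273*(984135/2) = 468716928855/2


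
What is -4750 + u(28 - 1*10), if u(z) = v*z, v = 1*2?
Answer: -4714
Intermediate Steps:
v = 2
u(z) = 2*z
-4750 + u(28 - 1*10) = -4750 + 2*(28 - 1*10) = -4750 + 2*(28 - 10) = -4750 + 2*18 = -4750 + 36 = -4714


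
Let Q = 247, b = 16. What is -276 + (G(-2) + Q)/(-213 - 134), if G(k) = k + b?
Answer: -96033/347 ≈ -276.75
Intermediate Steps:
G(k) = 16 + k (G(k) = k + 16 = 16 + k)
-276 + (G(-2) + Q)/(-213 - 134) = -276 + ((16 - 2) + 247)/(-213 - 134) = -276 + (14 + 247)/(-347) = -276 + 261*(-1/347) = -276 - 261/347 = -96033/347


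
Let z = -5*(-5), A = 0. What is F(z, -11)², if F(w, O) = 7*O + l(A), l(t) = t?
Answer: 5929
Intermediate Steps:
z = 25
F(w, O) = 7*O (F(w, O) = 7*O + 0 = 7*O)
F(z, -11)² = (7*(-11))² = (-77)² = 5929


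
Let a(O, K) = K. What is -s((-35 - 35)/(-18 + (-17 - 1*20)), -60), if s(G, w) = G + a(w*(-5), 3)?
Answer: -47/11 ≈ -4.2727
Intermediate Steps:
s(G, w) = 3 + G (s(G, w) = G + 3 = 3 + G)
-s((-35 - 35)/(-18 + (-17 - 1*20)), -60) = -(3 + (-35 - 35)/(-18 + (-17 - 1*20))) = -(3 - 70/(-18 + (-17 - 20))) = -(3 - 70/(-18 - 37)) = -(3 - 70/(-55)) = -(3 - 70*(-1/55)) = -(3 + 14/11) = -1*47/11 = -47/11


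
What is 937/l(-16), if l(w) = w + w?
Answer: -937/32 ≈ -29.281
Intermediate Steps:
l(w) = 2*w
937/l(-16) = 937/((2*(-16))) = 937/(-32) = 937*(-1/32) = -937/32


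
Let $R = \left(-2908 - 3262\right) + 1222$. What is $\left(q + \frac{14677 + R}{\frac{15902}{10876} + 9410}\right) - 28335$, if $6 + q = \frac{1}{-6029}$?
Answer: $- \frac{380200847872384}{13415712713} \approx -28340.0$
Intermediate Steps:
$q = - \frac{36175}{6029}$ ($q = -6 + \frac{1}{-6029} = -6 - \frac{1}{6029} = - \frac{36175}{6029} \approx -6.0002$)
$R = -4948$ ($R = -6170 + 1222 = -4948$)
$\left(q + \frac{14677 + R}{\frac{15902}{10876} + 9410}\right) - 28335 = \left(- \frac{36175}{6029} + \frac{14677 - 4948}{\frac{15902}{10876} + 9410}\right) - 28335 = \left(- \frac{36175}{6029} + \frac{9729}{15902 \cdot \frac{1}{10876} + 9410}\right) - 28335 = \left(- \frac{36175}{6029} + \frac{9729}{\frac{7951}{5438} + 9410}\right) - 28335 = \left(- \frac{36175}{6029} + \frac{9729}{\frac{51179531}{5438}}\right) - 28335 = \left(- \frac{36175}{6029} + 9729 \cdot \frac{5438}{51179531}\right) - 28335 = \left(- \frac{36175}{6029} + \frac{2300274}{2225197}\right) - 28335 = - \frac{66628149529}{13415712713} - 28335 = - \frac{380200847872384}{13415712713}$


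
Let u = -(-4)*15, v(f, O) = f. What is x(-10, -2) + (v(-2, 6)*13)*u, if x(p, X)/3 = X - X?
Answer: -1560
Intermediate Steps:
u = 60 (u = -4*(-15) = 60)
x(p, X) = 0 (x(p, X) = 3*(X - X) = 3*0 = 0)
x(-10, -2) + (v(-2, 6)*13)*u = 0 - 2*13*60 = 0 - 26*60 = 0 - 1560 = -1560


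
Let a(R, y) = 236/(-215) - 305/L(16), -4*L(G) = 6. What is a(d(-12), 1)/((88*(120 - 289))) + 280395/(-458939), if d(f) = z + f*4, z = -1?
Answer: -189179657/302899740 ≈ -0.62456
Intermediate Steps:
L(G) = -3/2 (L(G) = -1/4*6 = -3/2)
d(f) = -1 + 4*f (d(f) = -1 + f*4 = -1 + 4*f)
a(R, y) = 130442/645 (a(R, y) = 236/(-215) - 305/(-3/2) = 236*(-1/215) - 305*(-2/3) = -236/215 + 610/3 = 130442/645)
a(d(-12), 1)/((88*(120 - 289))) + 280395/(-458939) = 130442/(645*((88*(120 - 289)))) + 280395/(-458939) = 130442/(645*((88*(-169)))) + 280395*(-1/458939) = (130442/645)/(-14872) - 280395/458939 = (130442/645)*(-1/14872) - 280395/458939 = -5017/368940 - 280395/458939 = -189179657/302899740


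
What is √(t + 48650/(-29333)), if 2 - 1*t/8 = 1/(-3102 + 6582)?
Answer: √2334614487708435/12759855 ≈ 3.7867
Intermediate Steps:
t = 6959/435 (t = 16 - 8/(-3102 + 6582) = 16 - 8/3480 = 16 - 8*1/3480 = 16 - 1/435 = 6959/435 ≈ 15.998)
√(t + 48650/(-29333)) = √(6959/435 + 48650/(-29333)) = √(6959/435 + 48650*(-1/29333)) = √(6959/435 - 48650/29333) = √(182965597/12759855) = √2334614487708435/12759855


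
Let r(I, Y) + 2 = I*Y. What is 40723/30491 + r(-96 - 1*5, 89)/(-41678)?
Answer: 1971397775/1270803898 ≈ 1.5513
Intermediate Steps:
r(I, Y) = -2 + I*Y
40723/30491 + r(-96 - 1*5, 89)/(-41678) = 40723/30491 + (-2 + (-96 - 1*5)*89)/(-41678) = 40723*(1/30491) + (-2 + (-96 - 5)*89)*(-1/41678) = 40723/30491 + (-2 - 101*89)*(-1/41678) = 40723/30491 + (-2 - 8989)*(-1/41678) = 40723/30491 - 8991*(-1/41678) = 40723/30491 + 8991/41678 = 1971397775/1270803898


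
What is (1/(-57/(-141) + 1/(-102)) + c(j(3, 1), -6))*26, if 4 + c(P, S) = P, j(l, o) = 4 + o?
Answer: 173810/1891 ≈ 91.914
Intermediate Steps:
c(P, S) = -4 + P
(1/(-57/(-141) + 1/(-102)) + c(j(3, 1), -6))*26 = (1/(-57/(-141) + 1/(-102)) + (-4 + (4 + 1)))*26 = (1/(-57*(-1/141) - 1/102) + (-4 + 5))*26 = (1/(19/47 - 1/102) + 1)*26 = (1/(1891/4794) + 1)*26 = (4794/1891 + 1)*26 = (6685/1891)*26 = 173810/1891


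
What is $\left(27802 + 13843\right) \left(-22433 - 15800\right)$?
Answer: $-1592213285$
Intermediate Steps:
$\left(27802 + 13843\right) \left(-22433 - 15800\right) = 41645 \left(-38233\right) = -1592213285$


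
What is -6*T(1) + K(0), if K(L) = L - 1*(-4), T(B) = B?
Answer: -2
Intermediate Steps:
K(L) = 4 + L (K(L) = L + 4 = 4 + L)
-6*T(1) + K(0) = -6*1 + (4 + 0) = -6 + 4 = -2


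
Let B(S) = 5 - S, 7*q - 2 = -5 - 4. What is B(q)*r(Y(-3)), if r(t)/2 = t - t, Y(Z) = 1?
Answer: 0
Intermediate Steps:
r(t) = 0 (r(t) = 2*(t - t) = 2*0 = 0)
q = -1 (q = 2/7 + (-5 - 4)/7 = 2/7 + (⅐)*(-9) = 2/7 - 9/7 = -1)
B(q)*r(Y(-3)) = (5 - 1*(-1))*0 = (5 + 1)*0 = 6*0 = 0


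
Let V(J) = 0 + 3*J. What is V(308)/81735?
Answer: 308/27245 ≈ 0.011305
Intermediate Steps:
V(J) = 3*J
V(308)/81735 = (3*308)/81735 = 924*(1/81735) = 308/27245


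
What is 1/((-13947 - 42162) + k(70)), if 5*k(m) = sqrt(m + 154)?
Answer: -1402725/78705496801 - 20*sqrt(14)/78705496801 ≈ -1.7823e-5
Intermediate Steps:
k(m) = sqrt(154 + m)/5 (k(m) = sqrt(m + 154)/5 = sqrt(154 + m)/5)
1/((-13947 - 42162) + k(70)) = 1/((-13947 - 42162) + sqrt(154 + 70)/5) = 1/(-56109 + sqrt(224)/5) = 1/(-56109 + (4*sqrt(14))/5) = 1/(-56109 + 4*sqrt(14)/5)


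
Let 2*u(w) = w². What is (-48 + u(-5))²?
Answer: 5041/4 ≈ 1260.3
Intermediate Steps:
u(w) = w²/2
(-48 + u(-5))² = (-48 + (½)*(-5)²)² = (-48 + (½)*25)² = (-48 + 25/2)² = (-71/2)² = 5041/4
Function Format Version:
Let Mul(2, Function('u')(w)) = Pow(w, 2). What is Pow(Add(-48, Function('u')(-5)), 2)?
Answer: Rational(5041, 4) ≈ 1260.3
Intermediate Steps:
Function('u')(w) = Mul(Rational(1, 2), Pow(w, 2))
Pow(Add(-48, Function('u')(-5)), 2) = Pow(Add(-48, Mul(Rational(1, 2), Pow(-5, 2))), 2) = Pow(Add(-48, Mul(Rational(1, 2), 25)), 2) = Pow(Add(-48, Rational(25, 2)), 2) = Pow(Rational(-71, 2), 2) = Rational(5041, 4)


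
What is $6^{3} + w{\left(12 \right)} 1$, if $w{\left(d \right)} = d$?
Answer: $228$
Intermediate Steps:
$6^{3} + w{\left(12 \right)} 1 = 6^{3} + 12 \cdot 1 = 216 + 12 = 228$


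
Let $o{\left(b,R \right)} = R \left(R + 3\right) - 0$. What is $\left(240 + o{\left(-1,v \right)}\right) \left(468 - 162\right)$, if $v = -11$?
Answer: $100368$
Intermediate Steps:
$o{\left(b,R \right)} = R \left(3 + R\right)$ ($o{\left(b,R \right)} = R \left(3 + R\right) + 0 = R \left(3 + R\right)$)
$\left(240 + o{\left(-1,v \right)}\right) \left(468 - 162\right) = \left(240 - 11 \left(3 - 11\right)\right) \left(468 - 162\right) = \left(240 - -88\right) 306 = \left(240 + 88\right) 306 = 328 \cdot 306 = 100368$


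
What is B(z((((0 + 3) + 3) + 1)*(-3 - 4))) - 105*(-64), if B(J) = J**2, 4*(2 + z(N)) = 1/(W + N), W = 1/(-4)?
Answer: 260952505/38809 ≈ 6724.0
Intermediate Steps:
W = -1/4 (W = 1*(-1/4) = -1/4 ≈ -0.25000)
z(N) = -2 + 1/(4*(-1/4 + N))
B(z((((0 + 3) + 3) + 1)*(-3 - 4))) - 105*(-64) = ((3 - 8*(((0 + 3) + 3) + 1)*(-3 - 4))/(-1 + 4*((((0 + 3) + 3) + 1)*(-3 - 4))))**2 - 105*(-64) = ((3 - 8*((3 + 3) + 1)*(-7))/(-1 + 4*(((3 + 3) + 1)*(-7))))**2 + 6720 = ((3 - 8*(6 + 1)*(-7))/(-1 + 4*((6 + 1)*(-7))))**2 + 6720 = ((3 - 56*(-7))/(-1 + 4*(7*(-7))))**2 + 6720 = ((3 - 8*(-49))/(-1 + 4*(-49)))**2 + 6720 = ((3 + 392)/(-1 - 196))**2 + 6720 = (395/(-197))**2 + 6720 = (-1/197*395)**2 + 6720 = (-395/197)**2 + 6720 = 156025/38809 + 6720 = 260952505/38809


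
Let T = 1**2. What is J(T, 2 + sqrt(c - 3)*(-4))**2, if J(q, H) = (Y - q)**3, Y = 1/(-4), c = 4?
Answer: 15625/4096 ≈ 3.8147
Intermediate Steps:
Y = -1/4 ≈ -0.25000
T = 1
J(q, H) = (-1/4 - q)**3
J(T, 2 + sqrt(c - 3)*(-4))**2 = (-(1 + 4*1)**3/64)**2 = (-(1 + 4)**3/64)**2 = (-1/64*5**3)**2 = (-1/64*125)**2 = (-125/64)**2 = 15625/4096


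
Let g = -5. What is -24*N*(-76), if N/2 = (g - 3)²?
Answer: 233472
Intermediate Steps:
N = 128 (N = 2*(-5 - 3)² = 2*(-8)² = 2*64 = 128)
-24*N*(-76) = -24*128*(-76) = -3072*(-76) = 233472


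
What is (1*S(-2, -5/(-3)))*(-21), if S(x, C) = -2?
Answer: 42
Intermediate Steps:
(1*S(-2, -5/(-3)))*(-21) = (1*(-2))*(-21) = -2*(-21) = 42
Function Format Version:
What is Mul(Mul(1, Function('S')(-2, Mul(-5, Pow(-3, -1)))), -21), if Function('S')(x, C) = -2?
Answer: 42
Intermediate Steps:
Mul(Mul(1, Function('S')(-2, Mul(-5, Pow(-3, -1)))), -21) = Mul(Mul(1, -2), -21) = Mul(-2, -21) = 42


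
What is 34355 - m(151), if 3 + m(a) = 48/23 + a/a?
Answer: 790163/23 ≈ 34355.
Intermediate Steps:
m(a) = 2/23 (m(a) = -3 + (48/23 + a/a) = -3 + (48*(1/23) + 1) = -3 + (48/23 + 1) = -3 + 71/23 = 2/23)
34355 - m(151) = 34355 - 1*2/23 = 34355 - 2/23 = 790163/23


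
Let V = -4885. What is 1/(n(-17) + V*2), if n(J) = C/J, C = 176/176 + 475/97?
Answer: -1649/16111302 ≈ -0.00010235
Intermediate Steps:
C = 572/97 (C = 176*(1/176) + 475*(1/97) = 1 + 475/97 = 572/97 ≈ 5.8969)
n(J) = 572/(97*J)
1/(n(-17) + V*2) = 1/((572/97)/(-17) - 4885*2) = 1/((572/97)*(-1/17) - 9770) = 1/(-572/1649 - 9770) = 1/(-16111302/1649) = -1649/16111302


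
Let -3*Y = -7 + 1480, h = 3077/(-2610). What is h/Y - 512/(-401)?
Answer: 657366997/513885510 ≈ 1.2792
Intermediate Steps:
h = -3077/2610 (h = 3077*(-1/2610) = -3077/2610 ≈ -1.1789)
Y = -491 (Y = -(-7 + 1480)/3 = -⅓*1473 = -491)
h/Y - 512/(-401) = -3077/2610/(-491) - 512/(-401) = -3077/2610*(-1/491) - 512*(-1/401) = 3077/1281510 + 512/401 = 657366997/513885510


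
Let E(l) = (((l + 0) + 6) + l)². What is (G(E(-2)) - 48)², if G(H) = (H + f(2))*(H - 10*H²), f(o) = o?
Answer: 968256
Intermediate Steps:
E(l) = (6 + 2*l)² (E(l) = ((l + 6) + l)² = ((6 + l) + l)² = (6 + 2*l)²)
G(H) = (2 + H)*(H - 10*H²) (G(H) = (H + 2)*(H - 10*H²) = (2 + H)*(H - 10*H²))
(G(E(-2)) - 48)² = ((4*(3 - 2)²)*(2 - 76*(3 - 2)² - 10*16*(3 - 2)⁴) - 48)² = ((4*1²)*(2 - 76*1² - 10*(4*1²)²) - 48)² = ((4*1)*(2 - 76 - 10*(4*1)²) - 48)² = (4*(2 - 19*4 - 10*4²) - 48)² = (4*(2 - 76 - 10*16) - 48)² = (4*(2 - 76 - 160) - 48)² = (4*(-234) - 48)² = (-936 - 48)² = (-984)² = 968256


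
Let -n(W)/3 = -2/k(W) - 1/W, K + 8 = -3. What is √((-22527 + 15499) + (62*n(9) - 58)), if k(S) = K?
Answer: 4*I*√483186/33 ≈ 84.256*I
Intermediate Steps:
K = -11 (K = -8 - 3 = -11)
k(S) = -11
n(W) = -6/11 + 3/W (n(W) = -3*(-2/(-11) - 1/W) = -3*(-2*(-1/11) - 1/W) = -3*(2/11 - 1/W) = -6/11 + 3/W)
√((-22527 + 15499) + (62*n(9) - 58)) = √((-22527 + 15499) + (62*(-6/11 + 3/9) - 58)) = √(-7028 + (62*(-6/11 + 3*(⅑)) - 58)) = √(-7028 + (62*(-6/11 + ⅓) - 58)) = √(-7028 + (62*(-7/33) - 58)) = √(-7028 + (-434/33 - 58)) = √(-7028 - 2348/33) = √(-234272/33) = 4*I*√483186/33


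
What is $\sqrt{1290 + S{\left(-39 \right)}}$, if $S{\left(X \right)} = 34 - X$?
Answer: $\sqrt{1363} \approx 36.919$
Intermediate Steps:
$\sqrt{1290 + S{\left(-39 \right)}} = \sqrt{1290 + \left(34 - -39\right)} = \sqrt{1290 + \left(34 + 39\right)} = \sqrt{1290 + 73} = \sqrt{1363}$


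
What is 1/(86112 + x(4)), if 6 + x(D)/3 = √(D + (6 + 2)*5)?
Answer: 4783/411787580 - √11/1235362740 ≈ 1.1613e-5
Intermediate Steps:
x(D) = -18 + 3*√(40 + D) (x(D) = -18 + 3*√(D + (6 + 2)*5) = -18 + 3*√(D + 8*5) = -18 + 3*√(D + 40) = -18 + 3*√(40 + D))
1/(86112 + x(4)) = 1/(86112 + (-18 + 3*√(40 + 4))) = 1/(86112 + (-18 + 3*√44)) = 1/(86112 + (-18 + 3*(2*√11))) = 1/(86112 + (-18 + 6*√11)) = 1/(86094 + 6*√11)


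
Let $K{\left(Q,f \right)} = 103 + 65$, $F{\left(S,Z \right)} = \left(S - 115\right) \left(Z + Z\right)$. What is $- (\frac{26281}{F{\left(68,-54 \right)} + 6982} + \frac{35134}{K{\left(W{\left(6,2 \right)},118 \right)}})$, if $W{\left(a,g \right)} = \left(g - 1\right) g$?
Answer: $- \frac{107015245}{506436} \approx -211.31$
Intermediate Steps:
$W{\left(a,g \right)} = g \left(-1 + g\right)$ ($W{\left(a,g \right)} = \left(-1 + g\right) g = g \left(-1 + g\right)$)
$F{\left(S,Z \right)} = 2 Z \left(-115 + S\right)$ ($F{\left(S,Z \right)} = \left(-115 + S\right) 2 Z = 2 Z \left(-115 + S\right)$)
$K{\left(Q,f \right)} = 168$
$- (\frac{26281}{F{\left(68,-54 \right)} + 6982} + \frac{35134}{K{\left(W{\left(6,2 \right)},118 \right)}}) = - (\frac{26281}{2 \left(-54\right) \left(-115 + 68\right) + 6982} + \frac{35134}{168}) = - (\frac{26281}{2 \left(-54\right) \left(-47\right) + 6982} + 35134 \cdot \frac{1}{168}) = - (\frac{26281}{5076 + 6982} + \frac{17567}{84}) = - (\frac{26281}{12058} + \frac{17567}{84}) = \left(-1\right) \frac{107015245}{506436} = - \frac{107015245}{506436}$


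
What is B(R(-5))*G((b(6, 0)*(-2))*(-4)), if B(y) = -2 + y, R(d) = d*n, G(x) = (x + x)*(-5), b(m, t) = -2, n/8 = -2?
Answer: 12480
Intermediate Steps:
n = -16 (n = 8*(-2) = -16)
G(x) = -10*x (G(x) = (2*x)*(-5) = -10*x)
R(d) = -16*d (R(d) = d*(-16) = -16*d)
B(R(-5))*G((b(6, 0)*(-2))*(-4)) = (-2 - 16*(-5))*(-10*(-2*(-2))*(-4)) = (-2 + 80)*(-40*(-4)) = 78*(-10*(-16)) = 78*160 = 12480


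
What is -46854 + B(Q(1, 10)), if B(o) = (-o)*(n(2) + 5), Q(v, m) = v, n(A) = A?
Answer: -46861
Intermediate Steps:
B(o) = -7*o (B(o) = (-o)*(2 + 5) = -o*7 = -7*o)
-46854 + B(Q(1, 10)) = -46854 - 7*1 = -46854 - 7 = -46861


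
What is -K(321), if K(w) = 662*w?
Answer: -212502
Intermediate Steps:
-K(321) = -662*321 = -1*212502 = -212502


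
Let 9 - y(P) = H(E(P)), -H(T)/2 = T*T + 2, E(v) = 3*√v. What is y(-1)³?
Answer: -125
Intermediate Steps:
H(T) = -4 - 2*T² (H(T) = -2*(T*T + 2) = -2*(T² + 2) = -2*(2 + T²) = -4 - 2*T²)
y(P) = 13 + 18*P (y(P) = 9 - (-4 - 2*9*P) = 9 - (-4 - 18*P) = 9 + (4 + 18*P) = 13 + 18*P)
y(-1)³ = (13 + 18*(-1))³ = (13 - 18)³ = (-5)³ = -125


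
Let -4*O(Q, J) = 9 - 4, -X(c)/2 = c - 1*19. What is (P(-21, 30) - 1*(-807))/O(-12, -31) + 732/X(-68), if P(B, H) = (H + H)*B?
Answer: 53158/145 ≈ 366.61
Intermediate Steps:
P(B, H) = 2*B*H (P(B, H) = (2*H)*B = 2*B*H)
X(c) = 38 - 2*c (X(c) = -2*(c - 1*19) = -2*(c - 19) = -2*(-19 + c) = 38 - 2*c)
O(Q, J) = -5/4 (O(Q, J) = -(9 - 4)/4 = -¼*5 = -5/4)
(P(-21, 30) - 1*(-807))/O(-12, -31) + 732/X(-68) = (2*(-21)*30 - 1*(-807))/(-5/4) + 732/(38 - 2*(-68)) = (-1260 + 807)*(-⅘) + 732/(38 + 136) = -453*(-⅘) + 732/174 = 1812/5 + 732*(1/174) = 1812/5 + 122/29 = 53158/145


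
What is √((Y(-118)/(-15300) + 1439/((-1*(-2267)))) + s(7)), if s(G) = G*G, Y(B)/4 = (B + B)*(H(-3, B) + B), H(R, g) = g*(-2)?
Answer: √19020078135574/578085 ≈ 7.5442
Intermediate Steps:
H(R, g) = -2*g
Y(B) = -8*B² (Y(B) = 4*((B + B)*(-2*B + B)) = 4*((2*B)*(-B)) = 4*(-2*B²) = -8*B²)
s(G) = G²
√((Y(-118)/(-15300) + 1439/((-1*(-2267)))) + s(7)) = √((-8*(-118)²/(-15300) + 1439/((-1*(-2267)))) + 7²) = √((-8*13924*(-1/15300) + 1439/2267) + 49) = √((-111392*(-1/15300) + 1439*(1/2267)) + 49) = √((27848/3825 + 1439/2267) + 49) = √(68635591/8671275 + 49) = √(493528066/8671275) = √19020078135574/578085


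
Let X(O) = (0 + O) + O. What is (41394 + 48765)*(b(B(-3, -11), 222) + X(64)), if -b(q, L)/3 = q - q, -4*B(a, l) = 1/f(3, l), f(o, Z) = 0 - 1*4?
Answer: 11540352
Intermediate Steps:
f(o, Z) = -4 (f(o, Z) = 0 - 4 = -4)
B(a, l) = 1/16 (B(a, l) = -¼/(-4) = -¼*(-¼) = 1/16)
b(q, L) = 0 (b(q, L) = -3*(q - q) = -3*0 = 0)
X(O) = 2*O (X(O) = O + O = 2*O)
(41394 + 48765)*(b(B(-3, -11), 222) + X(64)) = (41394 + 48765)*(0 + 2*64) = 90159*(0 + 128) = 90159*128 = 11540352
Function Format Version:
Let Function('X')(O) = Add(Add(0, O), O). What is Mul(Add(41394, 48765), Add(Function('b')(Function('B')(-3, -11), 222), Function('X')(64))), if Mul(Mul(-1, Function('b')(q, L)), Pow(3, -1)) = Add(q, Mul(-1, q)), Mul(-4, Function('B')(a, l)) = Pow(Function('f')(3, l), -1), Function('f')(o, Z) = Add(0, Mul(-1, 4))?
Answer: 11540352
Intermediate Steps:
Function('f')(o, Z) = -4 (Function('f')(o, Z) = Add(0, -4) = -4)
Function('B')(a, l) = Rational(1, 16) (Function('B')(a, l) = Mul(Rational(-1, 4), Pow(-4, -1)) = Mul(Rational(-1, 4), Rational(-1, 4)) = Rational(1, 16))
Function('b')(q, L) = 0 (Function('b')(q, L) = Mul(-3, Add(q, Mul(-1, q))) = Mul(-3, 0) = 0)
Function('X')(O) = Mul(2, O) (Function('X')(O) = Add(O, O) = Mul(2, O))
Mul(Add(41394, 48765), Add(Function('b')(Function('B')(-3, -11), 222), Function('X')(64))) = Mul(Add(41394, 48765), Add(0, Mul(2, 64))) = Mul(90159, Add(0, 128)) = Mul(90159, 128) = 11540352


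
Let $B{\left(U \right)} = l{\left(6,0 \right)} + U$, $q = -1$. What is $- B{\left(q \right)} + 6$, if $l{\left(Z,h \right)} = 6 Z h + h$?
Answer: $7$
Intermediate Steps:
$l{\left(Z,h \right)} = h + 6 Z h$ ($l{\left(Z,h \right)} = 6 Z h + h = h + 6 Z h$)
$B{\left(U \right)} = U$ ($B{\left(U \right)} = 0 \left(1 + 6 \cdot 6\right) + U = 0 \left(1 + 36\right) + U = 0 \cdot 37 + U = 0 + U = U$)
$- B{\left(q \right)} + 6 = \left(-1\right) \left(-1\right) + 6 = 1 + 6 = 7$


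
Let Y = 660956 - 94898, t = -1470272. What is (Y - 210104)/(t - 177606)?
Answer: -177977/823939 ≈ -0.21601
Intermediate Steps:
Y = 566058
(Y - 210104)/(t - 177606) = (566058 - 210104)/(-1470272 - 177606) = 355954/(-1647878) = 355954*(-1/1647878) = -177977/823939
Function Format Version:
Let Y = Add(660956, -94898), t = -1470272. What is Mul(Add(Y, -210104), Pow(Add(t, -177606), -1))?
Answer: Rational(-177977, 823939) ≈ -0.21601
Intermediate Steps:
Y = 566058
Mul(Add(Y, -210104), Pow(Add(t, -177606), -1)) = Mul(Add(566058, -210104), Pow(Add(-1470272, -177606), -1)) = Mul(355954, Pow(-1647878, -1)) = Mul(355954, Rational(-1, 1647878)) = Rational(-177977, 823939)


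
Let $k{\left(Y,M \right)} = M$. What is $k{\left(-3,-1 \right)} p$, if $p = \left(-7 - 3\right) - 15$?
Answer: $25$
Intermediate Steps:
$p = -25$ ($p = -10 - 15 = -25$)
$k{\left(-3,-1 \right)} p = \left(-1\right) \left(-25\right) = 25$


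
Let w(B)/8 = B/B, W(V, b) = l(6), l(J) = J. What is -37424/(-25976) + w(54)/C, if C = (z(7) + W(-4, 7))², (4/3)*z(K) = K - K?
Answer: 48596/29223 ≈ 1.6629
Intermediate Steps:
W(V, b) = 6
z(K) = 0 (z(K) = 3*(K - K)/4 = (¾)*0 = 0)
w(B) = 8 (w(B) = 8*(B/B) = 8*1 = 8)
C = 36 (C = (0 + 6)² = 6² = 36)
-37424/(-25976) + w(54)/C = -37424/(-25976) + 8/36 = -37424*(-1/25976) + 8*(1/36) = 4678/3247 + 2/9 = 48596/29223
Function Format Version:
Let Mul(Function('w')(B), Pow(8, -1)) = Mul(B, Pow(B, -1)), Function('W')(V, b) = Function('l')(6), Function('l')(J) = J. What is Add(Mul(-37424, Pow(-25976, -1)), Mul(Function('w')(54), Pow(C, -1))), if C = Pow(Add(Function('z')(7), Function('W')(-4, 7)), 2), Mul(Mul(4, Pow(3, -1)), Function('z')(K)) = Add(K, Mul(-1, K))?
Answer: Rational(48596, 29223) ≈ 1.6629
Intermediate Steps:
Function('W')(V, b) = 6
Function('z')(K) = 0 (Function('z')(K) = Mul(Rational(3, 4), Add(K, Mul(-1, K))) = Mul(Rational(3, 4), 0) = 0)
Function('w')(B) = 8 (Function('w')(B) = Mul(8, Mul(B, Pow(B, -1))) = Mul(8, 1) = 8)
C = 36 (C = Pow(Add(0, 6), 2) = Pow(6, 2) = 36)
Add(Mul(-37424, Pow(-25976, -1)), Mul(Function('w')(54), Pow(C, -1))) = Add(Mul(-37424, Pow(-25976, -1)), Mul(8, Pow(36, -1))) = Add(Mul(-37424, Rational(-1, 25976)), Mul(8, Rational(1, 36))) = Add(Rational(4678, 3247), Rational(2, 9)) = Rational(48596, 29223)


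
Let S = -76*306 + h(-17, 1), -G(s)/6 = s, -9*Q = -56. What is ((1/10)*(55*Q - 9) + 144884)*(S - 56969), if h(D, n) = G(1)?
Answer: -1046417551129/90 ≈ -1.1627e+10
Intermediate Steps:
Q = 56/9 (Q = -⅑*(-56) = 56/9 ≈ 6.2222)
G(s) = -6*s
h(D, n) = -6 (h(D, n) = -6*1 = -6)
S = -23262 (S = -76*306 - 6 = -23256 - 6 = -23262)
((1/10)*(55*Q - 9) + 144884)*(S - 56969) = ((1/10)*(55*(56/9) - 9) + 144884)*(-23262 - 56969) = ((1*(⅒))*(3080/9 - 9) + 144884)*(-80231) = ((⅒)*(2999/9) + 144884)*(-80231) = (2999/90 + 144884)*(-80231) = (13042559/90)*(-80231) = -1046417551129/90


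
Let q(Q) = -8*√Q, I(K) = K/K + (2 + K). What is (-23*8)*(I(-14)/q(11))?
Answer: -23*√11 ≈ -76.282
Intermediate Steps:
I(K) = 3 + K (I(K) = 1 + (2 + K) = 3 + K)
(-23*8)*(I(-14)/q(11)) = (-23*8)*((3 - 14)/((-8*√11))) = -(-2024)*(-√11/88) = -23*√11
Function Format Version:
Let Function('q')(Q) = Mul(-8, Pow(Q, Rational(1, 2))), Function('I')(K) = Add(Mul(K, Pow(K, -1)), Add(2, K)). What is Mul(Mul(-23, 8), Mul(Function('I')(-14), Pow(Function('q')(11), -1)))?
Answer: Mul(-23, Pow(11, Rational(1, 2))) ≈ -76.282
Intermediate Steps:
Function('I')(K) = Add(3, K) (Function('I')(K) = Add(1, Add(2, K)) = Add(3, K))
Mul(Mul(-23, 8), Mul(Function('I')(-14), Pow(Function('q')(11), -1))) = Mul(Mul(-23, 8), Mul(Add(3, -14), Pow(Mul(-8, Pow(11, Rational(1, 2))), -1))) = Mul(-184, Mul(-11, Mul(Rational(-1, 88), Pow(11, Rational(1, 2))))) = Mul(-184, Mul(Rational(1, 8), Pow(11, Rational(1, 2)))) = Mul(-23, Pow(11, Rational(1, 2)))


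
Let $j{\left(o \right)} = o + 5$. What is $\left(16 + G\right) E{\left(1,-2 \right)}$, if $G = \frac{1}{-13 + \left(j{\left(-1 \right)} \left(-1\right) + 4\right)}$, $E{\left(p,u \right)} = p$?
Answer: $\frac{207}{13} \approx 15.923$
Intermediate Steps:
$j{\left(o \right)} = 5 + o$
$G = - \frac{1}{13}$ ($G = \frac{1}{-13 + \left(\left(5 - 1\right) \left(-1\right) + 4\right)} = \frac{1}{-13 + \left(4 \left(-1\right) + 4\right)} = \frac{1}{-13 + \left(-4 + 4\right)} = \frac{1}{-13 + 0} = \frac{1}{-13} = - \frac{1}{13} \approx -0.076923$)
$\left(16 + G\right) E{\left(1,-2 \right)} = \left(16 - \frac{1}{13}\right) 1 = \frac{207}{13} \cdot 1 = \frac{207}{13}$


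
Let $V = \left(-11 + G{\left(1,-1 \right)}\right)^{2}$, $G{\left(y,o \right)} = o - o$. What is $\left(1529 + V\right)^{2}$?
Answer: $2722500$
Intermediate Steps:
$G{\left(y,o \right)} = 0$
$V = 121$ ($V = \left(-11 + 0\right)^{2} = \left(-11\right)^{2} = 121$)
$\left(1529 + V\right)^{2} = \left(1529 + 121\right)^{2} = 1650^{2} = 2722500$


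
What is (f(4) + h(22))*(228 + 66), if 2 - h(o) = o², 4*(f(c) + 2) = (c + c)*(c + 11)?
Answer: -133476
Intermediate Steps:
f(c) = -2 + c*(11 + c)/2 (f(c) = -2 + ((c + c)*(c + 11))/4 = -2 + ((2*c)*(11 + c))/4 = -2 + (2*c*(11 + c))/4 = -2 + c*(11 + c)/2)
h(o) = 2 - o²
(f(4) + h(22))*(228 + 66) = ((-2 + (½)*4² + (11/2)*4) + (2 - 1*22²))*(228 + 66) = ((-2 + (½)*16 + 22) + (2 - 1*484))*294 = ((-2 + 8 + 22) + (2 - 484))*294 = (28 - 482)*294 = -454*294 = -133476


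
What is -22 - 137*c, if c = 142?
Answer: -19476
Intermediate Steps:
-22 - 137*c = -22 - 137*142 = -22 - 19454 = -19476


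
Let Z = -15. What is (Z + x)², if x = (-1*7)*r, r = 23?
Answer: 30976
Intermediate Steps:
x = -161 (x = -1*7*23 = -7*23 = -161)
(Z + x)² = (-15 - 161)² = (-176)² = 30976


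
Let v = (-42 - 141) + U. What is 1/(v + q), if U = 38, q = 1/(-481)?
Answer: -481/69746 ≈ -0.0068965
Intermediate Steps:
q = -1/481 ≈ -0.0020790
v = -145 (v = (-42 - 141) + 38 = -183 + 38 = -145)
1/(v + q) = 1/(-145 - 1/481) = 1/(-69746/481) = -481/69746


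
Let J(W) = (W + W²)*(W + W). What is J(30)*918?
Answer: 51224400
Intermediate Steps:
J(W) = 2*W*(W + W²) (J(W) = (W + W²)*(2*W) = 2*W*(W + W²))
J(30)*918 = (2*30²*(1 + 30))*918 = (2*900*31)*918 = 55800*918 = 51224400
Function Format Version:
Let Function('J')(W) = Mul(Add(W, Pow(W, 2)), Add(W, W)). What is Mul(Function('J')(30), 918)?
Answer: 51224400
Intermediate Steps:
Function('J')(W) = Mul(2, W, Add(W, Pow(W, 2))) (Function('J')(W) = Mul(Add(W, Pow(W, 2)), Mul(2, W)) = Mul(2, W, Add(W, Pow(W, 2))))
Mul(Function('J')(30), 918) = Mul(Mul(2, Pow(30, 2), Add(1, 30)), 918) = Mul(Mul(2, 900, 31), 918) = Mul(55800, 918) = 51224400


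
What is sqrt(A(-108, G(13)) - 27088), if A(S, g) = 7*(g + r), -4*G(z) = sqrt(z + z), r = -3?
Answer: sqrt(-108436 - 7*sqrt(26))/2 ≈ 164.68*I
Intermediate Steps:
G(z) = -sqrt(2)*sqrt(z)/4 (G(z) = -sqrt(z + z)/4 = -sqrt(2)*sqrt(z)/4)
A(S, g) = -21 + 7*g (A(S, g) = 7*(g - 3) = 7*(-3 + g) = -21 + 7*g)
sqrt(A(-108, G(13)) - 27088) = sqrt((-21 + 7*(-sqrt(2)*sqrt(13)/4)) - 27088) = sqrt((-21 + 7*(-sqrt(26)/4)) - 27088) = sqrt((-21 - 7*sqrt(26)/4) - 27088) = sqrt(-27109 - 7*sqrt(26)/4)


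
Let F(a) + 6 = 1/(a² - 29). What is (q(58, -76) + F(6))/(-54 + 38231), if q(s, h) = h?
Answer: -573/267239 ≈ -0.0021441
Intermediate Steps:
F(a) = -6 + 1/(-29 + a²) (F(a) = -6 + 1/(a² - 29) = -6 + 1/(-29 + a²))
(q(58, -76) + F(6))/(-54 + 38231) = (-76 + (175 - 6*6²)/(-29 + 6²))/(-54 + 38231) = (-76 + (175 - 6*36)/(-29 + 36))/38177 = (-76 + (175 - 216)/7)*(1/38177) = (-76 + (⅐)*(-41))*(1/38177) = (-76 - 41/7)*(1/38177) = -573/7*1/38177 = -573/267239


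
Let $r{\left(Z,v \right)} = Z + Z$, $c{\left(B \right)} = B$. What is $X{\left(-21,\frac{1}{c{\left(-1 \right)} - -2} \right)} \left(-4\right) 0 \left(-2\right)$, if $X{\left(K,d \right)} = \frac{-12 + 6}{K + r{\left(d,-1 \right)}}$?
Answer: $0$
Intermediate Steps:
$r{\left(Z,v \right)} = 2 Z$
$X{\left(K,d \right)} = - \frac{6}{K + 2 d}$ ($X{\left(K,d \right)} = \frac{-12 + 6}{K + 2 d} = - \frac{6}{K + 2 d}$)
$X{\left(-21,\frac{1}{c{\left(-1 \right)} - -2} \right)} \left(-4\right) 0 \left(-2\right) = - \frac{6}{-21 + \frac{2}{-1 - -2}} \left(-4\right) 0 \left(-2\right) = - \frac{6}{-21 + \frac{2}{-1 + 2}} \cdot 0 \left(-2\right) = - \frac{6}{-21 + \frac{2}{1}} \cdot 0 = - \frac{6}{-21 + 2 \cdot 1} \cdot 0 = - \frac{6}{-21 + 2} \cdot 0 = - \frac{6}{-19} \cdot 0 = \left(-6\right) \left(- \frac{1}{19}\right) 0 = \frac{6}{19} \cdot 0 = 0$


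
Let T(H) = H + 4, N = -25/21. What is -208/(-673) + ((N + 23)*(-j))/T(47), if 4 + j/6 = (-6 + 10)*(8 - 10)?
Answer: 2490624/80087 ≈ 31.099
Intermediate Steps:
N = -25/21 (N = -25*1/21 = -25/21 ≈ -1.1905)
T(H) = 4 + H
j = -72 (j = -24 + 6*((-6 + 10)*(8 - 10)) = -24 + 6*(4*(-2)) = -24 + 6*(-8) = -24 - 48 = -72)
-208/(-673) + ((N + 23)*(-j))/T(47) = -208/(-673) + ((-25/21 + 23)*(-1*(-72)))/(4 + 47) = -208*(-1/673) + ((458/21)*72)/51 = 208/673 + (10992/7)*(1/51) = 208/673 + 3664/119 = 2490624/80087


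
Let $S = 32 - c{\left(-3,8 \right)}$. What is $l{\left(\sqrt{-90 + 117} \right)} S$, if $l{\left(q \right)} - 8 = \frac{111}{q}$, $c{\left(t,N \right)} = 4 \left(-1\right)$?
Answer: $288 + 444 \sqrt{3} \approx 1057.0$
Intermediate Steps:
$c{\left(t,N \right)} = -4$
$l{\left(q \right)} = 8 + \frac{111}{q}$
$S = 36$ ($S = 32 - -4 = 32 + 4 = 36$)
$l{\left(\sqrt{-90 + 117} \right)} S = \left(8 + \frac{111}{\sqrt{-90 + 117}}\right) 36 = \left(8 + \frac{111}{\sqrt{27}}\right) 36 = \left(8 + \frac{111}{3 \sqrt{3}}\right) 36 = \left(8 + 111 \frac{\sqrt{3}}{9}\right) 36 = \left(8 + \frac{37 \sqrt{3}}{3}\right) 36 = 288 + 444 \sqrt{3}$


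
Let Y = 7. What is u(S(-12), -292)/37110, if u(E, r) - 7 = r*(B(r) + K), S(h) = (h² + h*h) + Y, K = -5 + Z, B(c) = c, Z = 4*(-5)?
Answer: 30857/12370 ≈ 2.4945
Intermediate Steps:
Z = -20
K = -25 (K = -5 - 20 = -25)
S(h) = 7 + 2*h² (S(h) = (h² + h*h) + 7 = (h² + h²) + 7 = 2*h² + 7 = 7 + 2*h²)
u(E, r) = 7 + r*(-25 + r) (u(E, r) = 7 + r*(r - 25) = 7 + r*(-25 + r))
u(S(-12), -292)/37110 = (7 + (-292)² - 25*(-292))/37110 = (7 + 85264 + 7300)*(1/37110) = 92571*(1/37110) = 30857/12370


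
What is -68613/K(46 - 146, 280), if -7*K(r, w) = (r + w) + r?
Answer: 480291/80 ≈ 6003.6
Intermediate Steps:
K(r, w) = -2*r/7 - w/7 (K(r, w) = -((r + w) + r)/7 = -(w + 2*r)/7 = -2*r/7 - w/7)
-68613/K(46 - 146, 280) = -68613/(-2*(46 - 146)/7 - ⅐*280) = -68613/(-2/7*(-100) - 40) = -68613/(200/7 - 40) = -68613/(-80/7) = -68613*(-7/80) = 480291/80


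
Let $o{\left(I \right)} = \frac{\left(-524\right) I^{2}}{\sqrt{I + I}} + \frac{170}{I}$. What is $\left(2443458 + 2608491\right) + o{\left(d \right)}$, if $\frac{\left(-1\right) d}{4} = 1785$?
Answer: $\frac{212181857}{42} + 3741360 i \sqrt{3570} \approx 5.052 \cdot 10^{6} + 2.2354 \cdot 10^{8} i$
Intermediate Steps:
$d = -7140$ ($d = \left(-4\right) 1785 = -7140$)
$o{\left(I \right)} = \frac{170}{I} - 262 \sqrt{2} I^{\frac{3}{2}}$ ($o{\left(I \right)} = \frac{\left(-524\right) I^{2}}{\sqrt{2 I}} + \frac{170}{I} = \frac{\left(-524\right) I^{2}}{\sqrt{2} \sqrt{I}} + \frac{170}{I} = - 524 I^{2} \frac{\sqrt{2}}{2 \sqrt{I}} + \frac{170}{I} = - 262 \sqrt{2} I^{\frac{3}{2}} + \frac{170}{I} = \frac{170}{I} - 262 \sqrt{2} I^{\frac{3}{2}}$)
$\left(2443458 + 2608491\right) + o{\left(d \right)} = \left(2443458 + 2608491\right) + \frac{2 \left(85 - 131 \sqrt{2} \left(-7140\right)^{\frac{5}{2}}\right)}{-7140} = 5051949 + 2 \left(- \frac{1}{7140}\right) \left(85 - 131 \sqrt{2} \cdot 101959200 i \sqrt{1785}\right) = 5051949 + 2 \left(- \frac{1}{7140}\right) \left(85 - 13356655200 i \sqrt{3570}\right) = 5051949 - \left(\frac{1}{42} - 3741360 i \sqrt{3570}\right) = \frac{212181857}{42} + 3741360 i \sqrt{3570}$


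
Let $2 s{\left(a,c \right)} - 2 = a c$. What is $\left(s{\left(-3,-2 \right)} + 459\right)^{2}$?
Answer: $214369$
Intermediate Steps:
$s{\left(a,c \right)} = 1 + \frac{a c}{2}$
$\left(s{\left(-3,-2 \right)} + 459\right)^{2} = \left(\left(1 + \frac{1}{2} \left(-3\right) \left(-2\right)\right) + 459\right)^{2} = \left(\left(1 + 3\right) + 459\right)^{2} = \left(4 + 459\right)^{2} = 463^{2} = 214369$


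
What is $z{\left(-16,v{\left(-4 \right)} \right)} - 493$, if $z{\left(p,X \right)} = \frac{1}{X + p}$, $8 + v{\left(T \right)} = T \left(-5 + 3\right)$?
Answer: $- \frac{7889}{16} \approx -493.06$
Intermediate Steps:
$v{\left(T \right)} = -8 - 2 T$ ($v{\left(T \right)} = -8 + T \left(-5 + 3\right) = -8 + T \left(-2\right) = -8 - 2 T$)
$z{\left(-16,v{\left(-4 \right)} \right)} - 493 = \frac{1}{\left(-8 - -8\right) - 16} - 493 = \frac{1}{\left(-8 + 8\right) - 16} - 493 = \frac{1}{0 - 16} - 493 = \frac{1}{-16} - 493 = - \frac{1}{16} - 493 = - \frac{7889}{16}$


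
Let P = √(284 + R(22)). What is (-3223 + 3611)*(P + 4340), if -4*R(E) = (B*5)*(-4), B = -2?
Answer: 1683920 + 388*√274 ≈ 1.6903e+6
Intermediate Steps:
R(E) = -10 (R(E) = -(-2*5)*(-4)/4 = -(-5)*(-4)/2 = -¼*40 = -10)
P = √274 (P = √(284 - 10) = √274 ≈ 16.553)
(-3223 + 3611)*(P + 4340) = (-3223 + 3611)*(√274 + 4340) = 388*(4340 + √274) = 1683920 + 388*√274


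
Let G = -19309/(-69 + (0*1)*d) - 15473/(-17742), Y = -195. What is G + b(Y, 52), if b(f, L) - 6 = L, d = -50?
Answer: 138217133/408066 ≈ 338.71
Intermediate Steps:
b(f, L) = 6 + L
G = 114549305/408066 (G = -19309/(-69 + (0*1)*(-50)) - 15473/(-17742) = -19309/(-69 + 0*(-50)) - 15473*(-1/17742) = -19309/(-69 + 0) + 15473/17742 = -19309/(-69) + 15473/17742 = -19309*(-1/69) + 15473/17742 = 19309/69 + 15473/17742 = 114549305/408066 ≈ 280.71)
G + b(Y, 52) = 114549305/408066 + (6 + 52) = 114549305/408066 + 58 = 138217133/408066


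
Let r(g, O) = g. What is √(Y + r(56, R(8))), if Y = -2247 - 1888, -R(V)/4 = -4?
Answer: I*√4079 ≈ 63.867*I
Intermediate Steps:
R(V) = 16 (R(V) = -4*(-4) = 16)
Y = -4135
√(Y + r(56, R(8))) = √(-4135 + 56) = √(-4079) = I*√4079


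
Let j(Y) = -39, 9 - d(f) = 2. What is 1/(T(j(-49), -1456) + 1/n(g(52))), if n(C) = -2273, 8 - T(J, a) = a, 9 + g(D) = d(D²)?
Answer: 2273/3327671 ≈ 0.00068306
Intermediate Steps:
d(f) = 7 (d(f) = 9 - 1*2 = 9 - 2 = 7)
g(D) = -2 (g(D) = -9 + 7 = -2)
T(J, a) = 8 - a
1/(T(j(-49), -1456) + 1/n(g(52))) = 1/((8 - 1*(-1456)) + 1/(-2273)) = 1/((8 + 1456) - 1/2273) = 1/(1464 - 1/2273) = 1/(3327671/2273) = 2273/3327671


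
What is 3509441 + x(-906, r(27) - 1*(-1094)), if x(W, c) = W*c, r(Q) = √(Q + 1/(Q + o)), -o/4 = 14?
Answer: 2518277 - 906*√22678/29 ≈ 2.5136e+6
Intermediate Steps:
o = -56 (o = -4*14 = -56)
r(Q) = √(Q + 1/(-56 + Q)) (r(Q) = √(Q + 1/(Q - 56)) = √(Q + 1/(-56 + Q)))
3509441 + x(-906, r(27) - 1*(-1094)) = 3509441 - 906*(√((1 + 27*(-56 + 27))/(-56 + 27)) - 1*(-1094)) = 3509441 - 906*(√((1 + 27*(-29))/(-29)) + 1094) = 3509441 - 906*(√(-(1 - 783)/29) + 1094) = 3509441 - 906*(√(-1/29*(-782)) + 1094) = 3509441 - 906*(√(782/29) + 1094) = 3509441 - 906*(√22678/29 + 1094) = 3509441 - 906*(1094 + √22678/29) = 3509441 + (-991164 - 906*√22678/29) = 2518277 - 906*√22678/29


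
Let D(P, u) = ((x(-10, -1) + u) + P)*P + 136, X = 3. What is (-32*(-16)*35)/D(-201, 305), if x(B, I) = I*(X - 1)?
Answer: -8960/10183 ≈ -0.87990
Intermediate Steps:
x(B, I) = 2*I (x(B, I) = I*(3 - 1) = I*2 = 2*I)
D(P, u) = 136 + P*(-2 + P + u) (D(P, u) = ((2*(-1) + u) + P)*P + 136 = ((-2 + u) + P)*P + 136 = (-2 + P + u)*P + 136 = P*(-2 + P + u) + 136 = 136 + P*(-2 + P + u))
(-32*(-16)*35)/D(-201, 305) = (-32*(-16)*35)/(136 + (-201)**2 - 2*(-201) - 201*305) = (512*35)/(136 + 40401 + 402 - 61305) = 17920/(-20366) = 17920*(-1/20366) = -8960/10183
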